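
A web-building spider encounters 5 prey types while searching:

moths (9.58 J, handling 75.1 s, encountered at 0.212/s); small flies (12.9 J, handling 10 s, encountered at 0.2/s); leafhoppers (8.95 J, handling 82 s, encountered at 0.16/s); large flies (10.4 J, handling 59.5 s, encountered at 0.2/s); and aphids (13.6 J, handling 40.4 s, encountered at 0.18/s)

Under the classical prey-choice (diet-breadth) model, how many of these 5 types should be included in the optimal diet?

1

Profitabilities (E/h, J/s): small flies 1.29, aphids 0.337, large flies 0.175, moths 0.128, leafhoppers 0.109. Add prey in this order while the next type's profitability exceeds the intake rate on those already taken.
Rate on top 1: 0.86. aphids: 0.337 < 0.86 → exclude; stop.
Optimal diet: small flies — 1 of 5 types.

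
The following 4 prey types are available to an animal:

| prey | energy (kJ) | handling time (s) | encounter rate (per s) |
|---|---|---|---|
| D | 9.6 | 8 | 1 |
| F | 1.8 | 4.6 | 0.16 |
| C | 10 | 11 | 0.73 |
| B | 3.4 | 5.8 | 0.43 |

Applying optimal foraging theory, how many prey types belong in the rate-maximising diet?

E/h in descending order: D 1.2, C 0.909, B 0.586, F 0.391 kJ/s. The optimal diet is the largest prefix of this list for which every included type satisfies E_i/h_i > R on the types above it.
Rate on top 1: 1.067. C: 0.909 < 1.067 → exclude; stop.
Optimal diet: D — 1 of 4 types.

1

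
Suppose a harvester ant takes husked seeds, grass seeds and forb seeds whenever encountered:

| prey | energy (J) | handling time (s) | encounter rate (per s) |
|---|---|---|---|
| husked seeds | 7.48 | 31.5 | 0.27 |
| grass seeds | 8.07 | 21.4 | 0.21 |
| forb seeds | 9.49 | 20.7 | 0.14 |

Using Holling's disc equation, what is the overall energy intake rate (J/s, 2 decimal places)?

R = (0.27×7.48 + 0.21×8.07 + 0.14×9.49) / (1 + 0.27×31.5 + 0.21×21.4 + 0.14×20.7) = 5.043/16.9 = 0.2984 J/s.

0.30 J/s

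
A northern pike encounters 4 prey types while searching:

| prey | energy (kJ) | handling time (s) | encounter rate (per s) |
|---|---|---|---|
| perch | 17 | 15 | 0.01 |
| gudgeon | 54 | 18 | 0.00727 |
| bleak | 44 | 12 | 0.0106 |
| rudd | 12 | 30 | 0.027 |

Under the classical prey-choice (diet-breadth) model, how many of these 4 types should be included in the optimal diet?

E/h in descending order: bleak 3.67, gudgeon 3, perch 1.13, rudd 0.4 kJ/s. The optimal diet is the largest prefix of this list for which every included type satisfies E_i/h_i > R on the types above it.
Rate on top 1: 0.4138. gudgeon: 3 > 0.4138 → include.
Rate on top 2: 0.6828. perch: 1.13 > 0.6828 → include.
Rate on top 3: 0.7308. rudd: 0.4 < 0.7308 → exclude; stop.
Optimal diet: bleak, gudgeon, perch — 3 of 4 types.

3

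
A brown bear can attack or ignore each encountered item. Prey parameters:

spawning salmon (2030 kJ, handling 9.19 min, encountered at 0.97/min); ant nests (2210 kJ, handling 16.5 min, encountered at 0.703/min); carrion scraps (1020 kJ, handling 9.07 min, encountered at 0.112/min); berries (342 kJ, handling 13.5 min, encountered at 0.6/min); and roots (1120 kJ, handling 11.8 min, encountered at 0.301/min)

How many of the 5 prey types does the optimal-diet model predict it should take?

1

Profitabilities (E/h, kJ/min): spawning salmon 221, ant nests 134, carrion scraps 112, roots 94.9, berries 25.3. Add prey in this order while the next type's profitability exceeds the intake rate on those already taken.
Rate on top 1: 198.6. ant nests: 134 < 198.6 → exclude; stop.
Optimal diet: spawning salmon — 1 of 5 types.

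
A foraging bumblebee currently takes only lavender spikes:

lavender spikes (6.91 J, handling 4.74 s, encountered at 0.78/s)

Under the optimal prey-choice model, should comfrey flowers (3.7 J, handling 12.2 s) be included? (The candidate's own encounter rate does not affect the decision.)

No

On lavender spikes alone, R = ΣλE/(1+Σλh) = 5.39/4.697 = 1.147 J/s.
comfrey flowers: E/h = 3.7/12.2 = 0.3033 J/s.
0.3033 < 1.147, so adding comfrey flowers would lower the average — exclude it.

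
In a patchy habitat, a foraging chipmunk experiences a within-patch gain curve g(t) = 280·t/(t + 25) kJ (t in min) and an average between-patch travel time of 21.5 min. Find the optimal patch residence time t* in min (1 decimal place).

Optimal t* satisfies g'(t*) = g(t*)/(T + t*).
g'(t) = 280·25/(t + 25)². Setting 280·25/(t+25)² = 280t/[(t+25)(21.5+t)] gives 25(21.5+t) = t(t+25), so t² = 25×21.5 = 537.5.
t* = √537.5 = 23.18 min.

23.2 min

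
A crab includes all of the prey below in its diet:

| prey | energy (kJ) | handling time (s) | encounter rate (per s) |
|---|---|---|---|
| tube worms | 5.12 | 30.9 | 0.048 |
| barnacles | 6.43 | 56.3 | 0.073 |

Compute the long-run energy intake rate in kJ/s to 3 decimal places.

0.108 kJ/s

R = Σλ_iE_i / (1 + Σλ_ih_i)
Numerator: 0.048×5.12 + 0.073×6.43 = 0.7151
Denominator: 1 + 0.048×30.9 + 0.073×56.3 = 6.593
R = 0.7151/6.593 = 0.1085 kJ/s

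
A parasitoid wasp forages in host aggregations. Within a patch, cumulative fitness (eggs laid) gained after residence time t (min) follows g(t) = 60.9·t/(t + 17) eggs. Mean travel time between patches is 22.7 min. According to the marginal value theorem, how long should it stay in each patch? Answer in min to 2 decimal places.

Optimal t* satisfies g'(t*) = g(t*)/(T + t*).
g'(t) = 60.9·17/(t + 17)². Setting 60.9·17/(t+17)² = 60.9t/[(t+17)(22.7+t)] gives 17(22.7+t) = t(t+17), so t² = 17×22.7 = 385.9.
t* = √385.9 = 19.64 min.

19.64 min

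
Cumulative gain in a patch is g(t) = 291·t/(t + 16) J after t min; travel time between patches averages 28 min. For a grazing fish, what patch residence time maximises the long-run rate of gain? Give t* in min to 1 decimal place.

21.2 min

By the marginal value theorem, leave when the instantaneous gain rate g'(t) equals the habitat-wide average g(t)/(T + t).
g'(t) = 291·16/(t + 16)². Setting 291·16/(t+16)² = 291t/[(t+16)(28+t)] gives 16(28+t) = t(t+16), so t² = 16×28 = 448.
t* = √448 = 21.17 min.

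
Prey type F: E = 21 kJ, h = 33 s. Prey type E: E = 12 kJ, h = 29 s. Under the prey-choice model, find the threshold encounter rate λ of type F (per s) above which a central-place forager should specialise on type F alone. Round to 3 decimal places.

At the threshold, the rate on type F alone equals the profitability of type E: λ·21/(1 + λ·33) = 12/29 = 0.4138.
Rearranging, λ(21 − 0.4138×33) = 0.4138, so λ = 0.4138/7.345 = 0.05634 per s.

0.056 per s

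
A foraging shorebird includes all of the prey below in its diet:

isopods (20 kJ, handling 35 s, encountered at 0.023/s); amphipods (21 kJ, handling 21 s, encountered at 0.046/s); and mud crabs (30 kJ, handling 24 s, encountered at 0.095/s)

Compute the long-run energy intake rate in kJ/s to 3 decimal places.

0.847 kJ/s

Energy encountered per unit search time: 0.023×20 + 0.046×21 + 0.095×30 = 4.276 kJ/s.
Handling time per unit search time: 0.023×35 + 0.046×21 + 0.095×24 = 4.051.
Rate = 4.276/(1 + 4.051) = 0.8466 kJ/s.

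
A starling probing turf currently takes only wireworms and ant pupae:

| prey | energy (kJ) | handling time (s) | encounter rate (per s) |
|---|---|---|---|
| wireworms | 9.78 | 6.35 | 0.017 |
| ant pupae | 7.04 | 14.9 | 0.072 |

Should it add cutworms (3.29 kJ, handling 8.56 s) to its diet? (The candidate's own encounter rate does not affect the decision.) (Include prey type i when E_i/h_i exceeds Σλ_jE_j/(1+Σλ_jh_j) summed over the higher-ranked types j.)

On wireworms and ant pupae alone, R = ΣλE/(1+Σλh) = 0.6731/2.181 = 0.3087 kJ/s.
Profitability of cutworms: 3.29/8.56 = 0.3843 kJ/s.
Since 0.3843 > R, including cutworms increases the long-run rate.

Yes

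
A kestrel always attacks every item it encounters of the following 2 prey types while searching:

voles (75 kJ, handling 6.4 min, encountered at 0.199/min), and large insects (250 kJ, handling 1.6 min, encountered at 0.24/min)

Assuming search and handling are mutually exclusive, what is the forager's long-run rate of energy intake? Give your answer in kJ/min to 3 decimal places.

Energy encountered per unit search time: 0.199×75 + 0.24×250 = 74.92 kJ/min.
Handling time per unit search time: 0.199×6.4 + 0.24×1.6 = 1.658.
Rate = 74.92/(1 + 1.658) = 28.19 kJ/min.

28.193 kJ/min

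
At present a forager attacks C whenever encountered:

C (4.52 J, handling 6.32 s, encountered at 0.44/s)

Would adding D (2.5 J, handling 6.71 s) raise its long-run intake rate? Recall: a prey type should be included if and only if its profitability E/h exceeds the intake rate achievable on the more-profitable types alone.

On C alone, R = ΣλE/(1+Σλh) = 1.989/3.781 = 0.526 J/s.
Profitability of D: 2.5/6.71 = 0.3726 J/s.
Since 0.3726 < R, time spent handling D is better spent searching.

No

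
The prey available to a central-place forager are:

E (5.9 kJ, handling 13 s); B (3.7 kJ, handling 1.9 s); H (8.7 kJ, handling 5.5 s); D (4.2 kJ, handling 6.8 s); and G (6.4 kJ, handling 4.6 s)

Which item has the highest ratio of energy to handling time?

Profitability E/h (kJ/s): E = 5.9/13 = 0.454, B = 3.7/1.9 = 1.95, H = 8.7/5.5 = 1.58, D = 4.2/6.8 = 0.618, G = 6.4/4.6 = 1.39.
Ranked: B > H > G > D > E.

B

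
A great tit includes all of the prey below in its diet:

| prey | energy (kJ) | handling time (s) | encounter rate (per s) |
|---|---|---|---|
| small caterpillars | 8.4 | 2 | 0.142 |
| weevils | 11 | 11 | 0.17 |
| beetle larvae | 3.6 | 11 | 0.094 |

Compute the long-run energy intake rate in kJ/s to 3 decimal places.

0.812 kJ/s

Energy encountered per unit search time: 0.142×8.4 + 0.17×11 + 0.094×3.6 = 3.401 kJ/s.
Handling time per unit search time: 0.142×2 + 0.17×11 + 0.094×11 = 3.188.
Rate = 3.401/(1 + 3.188) = 0.8121 kJ/s.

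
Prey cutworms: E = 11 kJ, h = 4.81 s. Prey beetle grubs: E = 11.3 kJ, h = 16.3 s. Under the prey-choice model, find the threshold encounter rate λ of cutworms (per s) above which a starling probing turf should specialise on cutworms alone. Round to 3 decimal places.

Drop beetle grubs once their profitability E₂/h₂ falls below the rate achievable on cutworms alone: E₂/h₂ = λE₁/(1 + λh₁).
Solve for λ: λE₁h₂ = E₂(1 + λh₁) → λ(E₁h₂ − E₂h₁) = E₂ → λ = E₂/(E₁h₂ − E₂h₁).
λ = 11.3/(11×16.3 − 11.3×4.81) = 11.3/124.9 = 0.09044 per s.

0.090 per s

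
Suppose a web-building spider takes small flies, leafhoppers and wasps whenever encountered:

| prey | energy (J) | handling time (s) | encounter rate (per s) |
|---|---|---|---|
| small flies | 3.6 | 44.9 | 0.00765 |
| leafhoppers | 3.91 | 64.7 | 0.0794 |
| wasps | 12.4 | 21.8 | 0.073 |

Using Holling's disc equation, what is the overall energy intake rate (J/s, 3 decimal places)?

0.154 J/s

R = Σλ_iE_i / (1 + Σλ_ih_i)
Numerator: 0.00765×3.6 + 0.0794×3.91 + 0.073×12.4 = 1.243
Denominator: 1 + 0.00765×44.9 + 0.0794×64.7 + 0.073×21.8 = 8.072
R = 1.243/8.072 = 0.154 J/s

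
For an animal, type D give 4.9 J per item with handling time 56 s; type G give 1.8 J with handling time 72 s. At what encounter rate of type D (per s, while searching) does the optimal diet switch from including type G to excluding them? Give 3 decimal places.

Drop type G once their profitability E₂/h₂ falls below the rate achievable on type D alone: E₂/h₂ = λE₁/(1 + λh₁).
Solve for λ: λE₁h₂ = E₂(1 + λh₁) → λ(E₁h₂ − E₂h₁) = E₂ → λ = E₂/(E₁h₂ − E₂h₁).
λ = 1.8/(4.9×72 − 1.8×56) = 1.8/252 = 0.007143 per s.

0.007 per s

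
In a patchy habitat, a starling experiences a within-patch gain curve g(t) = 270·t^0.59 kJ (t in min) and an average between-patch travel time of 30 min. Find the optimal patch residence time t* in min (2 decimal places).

43.17 min

Maximise g(t)/(T+t): set derivative to zero → g'(t)(T+t) = g(t).
g'(t) = 0.59·270·t^-0.41. Setting 0.59·270·t^-0.41 = 270·t^0.59/(30+t) gives 0.59(30+t) = t, so 0.41·t = 0.59×30.
t* = 0.59×30/0.41 = 43.17 min.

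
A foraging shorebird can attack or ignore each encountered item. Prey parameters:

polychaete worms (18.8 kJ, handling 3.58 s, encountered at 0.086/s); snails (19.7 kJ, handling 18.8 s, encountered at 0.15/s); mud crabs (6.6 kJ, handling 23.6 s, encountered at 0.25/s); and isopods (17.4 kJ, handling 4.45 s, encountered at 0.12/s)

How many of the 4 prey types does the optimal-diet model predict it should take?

2

Profitabilities (E/h, kJ/s): polychaete worms 5.25, isopods 3.91, snails 1.05, mud crabs 0.28. Add prey in this order while the next type's profitability exceeds the intake rate on those already taken.
Rate on top 1: 1.236. isopods: 3.91 > 1.236 → include.
Rate on top 2: 2.011. snails: 1.05 < 2.011 → exclude; stop.
Optimal diet: polychaete worms, isopods — 2 of 4 types.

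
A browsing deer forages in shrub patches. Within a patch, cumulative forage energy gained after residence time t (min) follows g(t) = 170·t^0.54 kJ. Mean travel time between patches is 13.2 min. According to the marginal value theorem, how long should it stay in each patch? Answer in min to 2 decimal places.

Optimal t* satisfies g'(t*) = g(t*)/(T + t*).
g'(t) = 0.54·170·t^-0.46. Setting 0.54·170·t^-0.46 = 170·t^0.54/(13.2+t) gives 0.54(13.2+t) = t, so 0.46·t = 0.54×13.2.
t* = 0.54×13.2/0.46 = 15.5 min.

15.50 min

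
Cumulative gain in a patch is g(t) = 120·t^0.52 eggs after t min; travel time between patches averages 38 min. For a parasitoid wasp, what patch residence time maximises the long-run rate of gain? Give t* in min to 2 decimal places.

41.17 min

Optimal t* satisfies g'(t*) = g(t*)/(T + t*).
g'(t) = 0.52·120·t^-0.48. Setting 0.52·120·t^-0.48 = 120·t^0.52/(38+t) gives 0.52(38+t) = t, so 0.48·t = 0.52×38.
t* = 0.52×38/0.48 = 41.17 min.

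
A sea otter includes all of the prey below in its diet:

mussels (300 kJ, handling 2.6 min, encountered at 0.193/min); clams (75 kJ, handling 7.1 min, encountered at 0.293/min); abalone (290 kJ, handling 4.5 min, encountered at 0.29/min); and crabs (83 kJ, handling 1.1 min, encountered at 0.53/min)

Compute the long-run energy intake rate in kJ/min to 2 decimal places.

Energy encountered per unit search time: 0.193×300 + 0.293×75 + 0.29×290 + 0.53×83 = 208 kJ/min.
Handling time per unit search time: 0.193×2.6 + 0.293×7.1 + 0.29×4.5 + 0.53×1.1 = 4.47.
Rate = 208/(1 + 4.47) = 38.02 kJ/min.

38.02 kJ/min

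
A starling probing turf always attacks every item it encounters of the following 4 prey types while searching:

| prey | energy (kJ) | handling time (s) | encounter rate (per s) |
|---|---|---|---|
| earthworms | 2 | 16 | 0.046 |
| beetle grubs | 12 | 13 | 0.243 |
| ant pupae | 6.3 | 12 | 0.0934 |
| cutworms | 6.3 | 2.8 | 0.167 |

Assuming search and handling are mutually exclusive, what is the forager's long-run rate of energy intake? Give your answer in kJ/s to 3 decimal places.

0.717 kJ/s

R = Σλ_iE_i / (1 + Σλ_ih_i)
Numerator: 0.046×2 + 0.243×12 + 0.0934×6.3 + 0.167×6.3 = 4.649
Denominator: 1 + 0.046×16 + 0.243×13 + 0.0934×12 + 0.167×2.8 = 6.483
R = 4.649/6.483 = 0.717 kJ/s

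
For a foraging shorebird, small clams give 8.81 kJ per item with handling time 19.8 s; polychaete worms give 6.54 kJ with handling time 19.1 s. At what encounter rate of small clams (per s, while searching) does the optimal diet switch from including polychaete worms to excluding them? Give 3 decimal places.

0.169 per s

Drop polychaete worms once their profitability E₂/h₂ falls below the rate achievable on small clams alone: E₂/h₂ = λE₁/(1 + λh₁).
Solve for λ: λE₁h₂ = E₂(1 + λh₁) → λ(E₁h₂ − E₂h₁) = E₂ → λ = E₂/(E₁h₂ − E₂h₁).
λ = 6.54/(8.81×19.1 − 6.54×19.8) = 6.54/38.78 = 0.1686 per s.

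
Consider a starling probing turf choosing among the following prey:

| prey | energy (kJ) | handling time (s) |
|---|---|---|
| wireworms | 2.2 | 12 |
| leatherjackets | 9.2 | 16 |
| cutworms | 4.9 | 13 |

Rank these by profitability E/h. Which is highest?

leatherjackets

In descending order of E/h:
leatherjackets: 9.2/16 = 0.575 kJ/s
cutworms: 4.9/13 = 0.377 kJ/s
wireworms: 2.2/12 = 0.183 kJ/s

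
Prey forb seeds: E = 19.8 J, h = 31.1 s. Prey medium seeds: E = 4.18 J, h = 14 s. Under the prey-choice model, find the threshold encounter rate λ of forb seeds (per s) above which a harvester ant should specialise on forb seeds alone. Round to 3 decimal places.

0.028 per s

At the threshold, the rate on forb seeds alone equals the profitability of medium seeds: λ·19.8/(1 + λ·31.1) = 4.18/14 = 0.2986.
Rearranging, λ(19.8 − 0.2986×31.1) = 0.2986, so λ = 0.2986/10.51 = 0.0284 per s.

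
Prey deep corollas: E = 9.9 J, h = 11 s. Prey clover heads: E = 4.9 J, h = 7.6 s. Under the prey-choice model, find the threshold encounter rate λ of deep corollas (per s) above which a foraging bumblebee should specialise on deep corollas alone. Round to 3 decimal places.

Drop clover heads once their profitability E₂/h₂ falls below the rate achievable on deep corollas alone: E₂/h₂ = λE₁/(1 + λh₁).
Solve for λ: λE₁h₂ = E₂(1 + λh₁) → λ(E₁h₂ − E₂h₁) = E₂ → λ = E₂/(E₁h₂ − E₂h₁).
λ = 4.9/(9.9×7.6 − 4.9×11) = 4.9/21.34 = 0.2296 per s.

0.230 per s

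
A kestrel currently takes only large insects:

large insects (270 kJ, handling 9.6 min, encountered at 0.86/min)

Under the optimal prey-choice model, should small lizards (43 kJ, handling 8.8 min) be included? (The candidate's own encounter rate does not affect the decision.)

On large insects alone, R = ΣλE/(1+Σλh) = 232.2/9.256 = 25.09 kJ/min.
Profitability of small lizards: 43/8.8 = 4.886 kJ/min.
Since 4.886 < R, time spent handling small lizards is better spent searching.

No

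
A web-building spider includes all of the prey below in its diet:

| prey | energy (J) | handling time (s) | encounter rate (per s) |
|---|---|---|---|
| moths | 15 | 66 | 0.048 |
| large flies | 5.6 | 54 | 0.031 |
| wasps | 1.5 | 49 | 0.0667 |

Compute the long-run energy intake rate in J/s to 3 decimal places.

R = Σλ_iE_i / (1 + Σλ_ih_i)
Numerator: 0.048×15 + 0.031×5.6 + 0.0667×1.5 = 0.9936
Denominator: 1 + 0.048×66 + 0.031×54 + 0.0667×49 = 9.11
R = 0.9936/9.11 = 0.1091 J/s

0.109 J/s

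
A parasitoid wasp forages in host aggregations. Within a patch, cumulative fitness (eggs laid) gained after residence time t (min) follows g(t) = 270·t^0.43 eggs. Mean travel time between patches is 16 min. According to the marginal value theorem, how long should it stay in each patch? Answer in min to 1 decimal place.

12.1 min

Optimal t* satisfies g'(t*) = g(t*)/(T + t*).
g'(t) = 0.43·270·t^-0.57. Setting 0.43·270·t^-0.57 = 270·t^0.43/(16+t) gives 0.43(16+t) = t, so 0.57·t = 0.43×16.
t* = 0.43×16/0.57 = 12.07 min.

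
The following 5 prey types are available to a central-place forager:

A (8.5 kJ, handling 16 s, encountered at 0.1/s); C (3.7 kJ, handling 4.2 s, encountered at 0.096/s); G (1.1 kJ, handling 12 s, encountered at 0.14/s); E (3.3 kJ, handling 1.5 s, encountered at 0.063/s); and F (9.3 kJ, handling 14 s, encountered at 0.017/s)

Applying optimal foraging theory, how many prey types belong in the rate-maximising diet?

Rank by E/h (kJ/s): E 2.2, C 0.881, F 0.664, A 0.531, G 0.0917. Include each in turn until the next type's E/h falls below the running intake rate.
Rate on top 1: 0.1899. C: 0.881 > 0.1899 → include.
Rate on top 2: 0.376. F: 0.664 > 0.376 → include.
Rate on top 3: 0.4155. A: 0.531 > 0.4155 → include.
Rate on top 4: 0.471. G: 0.0917 < 0.471 → exclude; stop.
Optimal diet: E, C, F, A — 4 of 5 types.

4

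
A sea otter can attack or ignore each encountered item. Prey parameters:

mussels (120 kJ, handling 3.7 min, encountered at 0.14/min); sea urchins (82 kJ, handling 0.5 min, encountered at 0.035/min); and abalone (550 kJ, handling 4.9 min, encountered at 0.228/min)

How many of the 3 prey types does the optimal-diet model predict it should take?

Profitabilities (E/h, kJ/min): sea urchins 164, abalone 112, mussels 32.4. Add prey in this order while the next type's profitability exceeds the intake rate on those already taken.
Rate on top 1: 2.821. abalone: 112 > 2.821 → include.
Rate on top 2: 60.09. mussels: 32.4 < 60.09 → exclude; stop.
Optimal diet: sea urchins, abalone — 2 of 3 types.

2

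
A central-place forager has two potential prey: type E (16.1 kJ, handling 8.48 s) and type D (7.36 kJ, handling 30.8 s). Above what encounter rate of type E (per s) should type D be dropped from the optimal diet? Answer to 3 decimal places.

0.017 per s

Drop type D once their profitability E₂/h₂ falls below the rate achievable on type E alone: E₂/h₂ = λE₁/(1 + λh₁).
Solve for λ: λE₁h₂ = E₂(1 + λh₁) → λ(E₁h₂ − E₂h₁) = E₂ → λ = E₂/(E₁h₂ − E₂h₁).
λ = 7.36/(16.1×30.8 − 7.36×8.48) = 7.36/433.5 = 0.01698 per s.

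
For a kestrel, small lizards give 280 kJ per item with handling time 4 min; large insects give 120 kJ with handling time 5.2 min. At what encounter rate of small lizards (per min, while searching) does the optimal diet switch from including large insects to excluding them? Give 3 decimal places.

0.123 per min

The zero-one rule: include large insects iff E₂/h₂ > λE₁/(1+λh₁). Equality gives the switch point.
λE₁h₂ = E₂ + λE₂h₁ ⇒ λ = E₂/(E₁h₂ − E₂h₁) = 120/(1456 − 480) = 0.123 per min.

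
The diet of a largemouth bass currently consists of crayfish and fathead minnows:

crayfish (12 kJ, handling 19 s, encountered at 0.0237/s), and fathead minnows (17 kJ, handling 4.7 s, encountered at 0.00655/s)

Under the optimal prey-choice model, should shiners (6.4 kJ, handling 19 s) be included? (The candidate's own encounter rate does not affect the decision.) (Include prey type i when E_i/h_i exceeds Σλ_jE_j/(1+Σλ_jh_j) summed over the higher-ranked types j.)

Yes

Current rate: (0.0237×12 + 0.00655×17)/(1 + 0.0237×19 + 0.00655×4.7) = 0.2672 kJ/s.
Profitability of shiners: 6.4/19 = 0.3368 kJ/s.
0.3368 > 0.2672, so adding shiners raises the average — include it.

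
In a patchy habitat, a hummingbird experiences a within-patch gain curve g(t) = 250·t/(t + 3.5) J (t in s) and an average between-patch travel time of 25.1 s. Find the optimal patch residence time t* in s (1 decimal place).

9.4 s

Optimal t* satisfies g'(t*) = g(t*)/(T + t*).
g'(t) = 250·3.5/(t + 3.5)². Setting 250·3.5/(t+3.5)² = 250t/[(t+3.5)(25.1+t)] gives 3.5(25.1+t) = t(t+3.5), so t² = 3.5×25.1 = 87.85.
t* = √87.85 = 9.373 s.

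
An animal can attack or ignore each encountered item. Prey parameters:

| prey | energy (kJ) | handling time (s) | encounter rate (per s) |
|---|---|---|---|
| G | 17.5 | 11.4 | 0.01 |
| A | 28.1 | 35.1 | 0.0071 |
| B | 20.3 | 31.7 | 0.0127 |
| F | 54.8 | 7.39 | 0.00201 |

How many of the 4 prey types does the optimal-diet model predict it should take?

4

Profitabilities (E/h, kJ/s): F 7.42, G 1.54, A 0.801, B 0.64. Add prey in this order while the next type's profitability exceeds the intake rate on those already taken.
Rate on top 1: 0.1085. G: 1.54 > 0.1085 → include.
Rate on top 2: 0.2526. A: 0.801 > 0.2526 → include.
Rate on top 3: 0.3517. B: 0.64 > 0.3517 → include.
Optimal diet: F, G, A, B — 4 of 4 types.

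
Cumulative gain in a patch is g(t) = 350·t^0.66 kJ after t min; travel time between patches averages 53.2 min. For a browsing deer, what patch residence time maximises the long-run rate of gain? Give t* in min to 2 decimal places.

103.27 min

Maximise g(t)/(T+t): set derivative to zero → g'(t)(T+t) = g(t).
g'(t) = 0.66·350·t^-0.34. Setting 0.66·350·t^-0.34 = 350·t^0.66/(53.2+t) gives 0.66(53.2+t) = t, so 0.34·t = 0.66×53.2.
t* = 0.66×53.2/0.34 = 103.3 min.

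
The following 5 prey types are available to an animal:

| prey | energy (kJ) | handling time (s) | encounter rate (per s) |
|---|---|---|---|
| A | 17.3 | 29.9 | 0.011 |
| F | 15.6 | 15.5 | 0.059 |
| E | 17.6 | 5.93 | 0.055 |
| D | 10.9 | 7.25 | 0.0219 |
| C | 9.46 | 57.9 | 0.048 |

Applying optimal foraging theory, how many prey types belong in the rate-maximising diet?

3

Profitabilities (E/h, kJ/s): E 2.97, D 1.5, F 1.01, A 0.579, C 0.163. Add prey in this order while the next type's profitability exceeds the intake rate on those already taken.
Rate on top 1: 0.7299. D: 1.5 > 0.7299 → include.
Rate on top 2: 0.8126. F: 1.01 > 0.8126 → include.
Rate on top 3: 0.8865. A: 0.579 < 0.8865 → exclude; stop.
Optimal diet: E, D, F — 3 of 5 types.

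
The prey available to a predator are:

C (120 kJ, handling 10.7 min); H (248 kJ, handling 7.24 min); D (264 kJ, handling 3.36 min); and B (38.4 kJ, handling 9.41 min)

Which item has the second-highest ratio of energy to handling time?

H

Profitability E/h (kJ/min): C = 120/10.7 = 11.2, H = 248/7.24 = 34.3, D = 264/3.36 = 78.6, B = 38.4/9.41 = 4.08.
Ranked: D > H > C > B.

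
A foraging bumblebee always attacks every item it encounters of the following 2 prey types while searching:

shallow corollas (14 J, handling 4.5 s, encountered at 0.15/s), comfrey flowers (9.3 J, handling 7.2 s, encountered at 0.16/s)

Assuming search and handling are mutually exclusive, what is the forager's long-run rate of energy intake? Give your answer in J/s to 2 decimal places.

Energy encountered per unit search time: 0.15×14 + 0.16×9.3 = 3.588 J/s.
Handling time per unit search time: 0.15×4.5 + 0.16×7.2 = 1.827.
Rate = 3.588/(1 + 1.827) = 1.269 J/s.

1.27 J/s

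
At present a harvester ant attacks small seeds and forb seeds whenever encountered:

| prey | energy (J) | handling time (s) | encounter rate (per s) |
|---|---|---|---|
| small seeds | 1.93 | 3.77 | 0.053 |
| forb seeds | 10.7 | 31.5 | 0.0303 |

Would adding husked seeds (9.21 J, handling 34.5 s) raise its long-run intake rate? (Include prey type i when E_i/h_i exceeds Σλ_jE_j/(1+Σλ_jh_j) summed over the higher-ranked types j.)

Current rate: (0.053×1.93 + 0.0303×10.7)/(1 + 0.053×3.77 + 0.0303×31.5) = 0.198 J/s.
Profitability of husked seeds: 9.21/34.5 = 0.267 J/s.
0.267 > 0.198, so adding husked seeds raises the average — include it.

Yes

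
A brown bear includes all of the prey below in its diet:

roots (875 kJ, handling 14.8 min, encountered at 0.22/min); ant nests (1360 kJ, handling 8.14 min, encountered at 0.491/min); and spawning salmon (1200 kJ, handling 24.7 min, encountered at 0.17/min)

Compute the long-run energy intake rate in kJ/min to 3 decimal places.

R = Σλ_iE_i / (1 + Σλ_ih_i)
Numerator: 0.22×875 + 0.491×1360 + 0.17×1200 = 1064
Denominator: 1 + 0.22×14.8 + 0.491×8.14 + 0.17×24.7 = 12.45
R = 1064/12.45 = 85.47 kJ/min

85.471 kJ/min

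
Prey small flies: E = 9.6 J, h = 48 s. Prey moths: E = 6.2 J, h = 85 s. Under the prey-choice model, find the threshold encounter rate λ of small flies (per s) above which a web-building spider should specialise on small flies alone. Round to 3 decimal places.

Drop moths once their profitability E₂/h₂ falls below the rate achievable on small flies alone: E₂/h₂ = λE₁/(1 + λh₁).
Solve for λ: λE₁h₂ = E₂(1 + λh₁) → λ(E₁h₂ − E₂h₁) = E₂ → λ = E₂/(E₁h₂ − E₂h₁).
λ = 6.2/(9.6×85 − 6.2×48) = 6.2/518.4 = 0.01196 per s.

0.012 per s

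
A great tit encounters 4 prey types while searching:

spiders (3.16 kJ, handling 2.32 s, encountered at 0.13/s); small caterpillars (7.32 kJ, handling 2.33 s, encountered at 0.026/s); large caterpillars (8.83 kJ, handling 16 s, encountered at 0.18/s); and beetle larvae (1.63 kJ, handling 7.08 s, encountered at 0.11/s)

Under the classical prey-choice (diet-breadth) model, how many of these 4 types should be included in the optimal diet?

3

Rank by E/h (kJ/s): small caterpillars 3.14, spiders 1.36, large caterpillars 0.552, beetle larvae 0.23. Include each in turn until the next type's E/h falls below the running intake rate.
Rate on top 1: 0.1794. spiders: 1.36 > 0.1794 → include.
Rate on top 2: 0.4413. large caterpillars: 0.552 > 0.4413 → include.
Rate on top 3: 0.5164. beetle larvae: 0.23 < 0.5164 → exclude; stop.
Optimal diet: small caterpillars, spiders, large caterpillars — 3 of 4 types.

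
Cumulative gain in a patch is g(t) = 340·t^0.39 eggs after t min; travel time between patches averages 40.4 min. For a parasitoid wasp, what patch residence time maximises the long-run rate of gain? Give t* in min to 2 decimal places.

25.83 min

Optimal t* satisfies g'(t*) = g(t*)/(T + t*).
g'(t) = 0.39·340·t^-0.61. Setting 0.39·340·t^-0.61 = 340·t^0.39/(40.4+t) gives 0.39(40.4+t) = t, so 0.61·t = 0.39×40.4.
t* = 0.39×40.4/0.61 = 25.83 min.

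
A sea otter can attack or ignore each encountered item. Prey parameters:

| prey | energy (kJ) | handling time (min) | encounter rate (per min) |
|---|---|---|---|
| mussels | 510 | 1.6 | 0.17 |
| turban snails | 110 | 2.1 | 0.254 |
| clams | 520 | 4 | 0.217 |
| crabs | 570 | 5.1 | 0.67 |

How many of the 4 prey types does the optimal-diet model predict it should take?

E/h in descending order: mussels 319, clams 130, crabs 112, turban snails 52.4 kJ/min. The optimal diet is the largest prefix of this list for which every included type satisfies E_i/h_i > R on the types above it.
Rate on top 1: 68.16. clams: 130 > 68.16 → include.
Rate on top 2: 93.24. crabs: 112 > 93.24 → include.
Rate on top 3: 104.6. turban snails: 52.4 < 104.6 → exclude; stop.
Optimal diet: mussels, clams, crabs — 3 of 4 types.

3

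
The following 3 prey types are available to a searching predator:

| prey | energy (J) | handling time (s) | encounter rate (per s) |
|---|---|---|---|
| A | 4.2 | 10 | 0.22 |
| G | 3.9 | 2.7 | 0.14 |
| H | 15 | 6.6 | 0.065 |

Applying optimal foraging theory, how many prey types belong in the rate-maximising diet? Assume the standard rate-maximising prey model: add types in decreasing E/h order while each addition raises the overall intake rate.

2

Profitabilities (E/h, J/s): H 2.27, G 1.44, A 0.42. Add prey in this order while the next type's profitability exceeds the intake rate on those already taken.
Rate on top 1: 0.6823. G: 1.44 > 0.6823 → include.
Rate on top 2: 0.8417. A: 0.42 < 0.8417 → exclude; stop.
Optimal diet: H, G — 2 of 3 types.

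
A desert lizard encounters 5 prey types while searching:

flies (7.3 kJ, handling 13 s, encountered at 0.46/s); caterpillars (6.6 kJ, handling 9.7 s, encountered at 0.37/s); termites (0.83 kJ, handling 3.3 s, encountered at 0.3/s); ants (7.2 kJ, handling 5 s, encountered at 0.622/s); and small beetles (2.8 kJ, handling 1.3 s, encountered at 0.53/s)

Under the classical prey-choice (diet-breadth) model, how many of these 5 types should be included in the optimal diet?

Rank by E/h (kJ/s): small beetles 2.15, ants 1.44, caterpillars 0.68, flies 0.562, termites 0.252. Include each in turn until the next type's E/h falls below the running intake rate.
Rate on top 1: 0.8786. ants: 1.44 > 0.8786 → include.
Rate on top 2: 1.242. caterpillars: 0.68 < 1.242 → exclude; stop.
Optimal diet: small beetles, ants — 2 of 5 types.

2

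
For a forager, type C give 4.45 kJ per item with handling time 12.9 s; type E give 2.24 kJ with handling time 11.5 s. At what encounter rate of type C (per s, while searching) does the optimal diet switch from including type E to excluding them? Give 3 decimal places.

The zero-one rule: include type E iff E₂/h₂ > λE₁/(1+λh₁). Equality gives the switch point.
λE₁h₂ = E₂ + λE₂h₁ ⇒ λ = E₂/(E₁h₂ − E₂h₁) = 2.24/(51.18 − 28.9) = 0.1005 per s.

0.101 per s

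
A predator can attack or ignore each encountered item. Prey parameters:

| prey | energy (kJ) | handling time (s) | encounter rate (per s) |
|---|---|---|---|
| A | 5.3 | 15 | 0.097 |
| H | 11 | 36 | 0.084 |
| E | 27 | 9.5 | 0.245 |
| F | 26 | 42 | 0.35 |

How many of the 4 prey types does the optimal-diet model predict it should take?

1

Profitabilities (E/h, kJ/s): E 2.84, F 0.619, A 0.353, H 0.306. Add prey in this order while the next type's profitability exceeds the intake rate on those already taken.
Rate on top 1: 1.988. F: 0.619 < 1.988 → exclude; stop.
Optimal diet: E — 1 of 4 types.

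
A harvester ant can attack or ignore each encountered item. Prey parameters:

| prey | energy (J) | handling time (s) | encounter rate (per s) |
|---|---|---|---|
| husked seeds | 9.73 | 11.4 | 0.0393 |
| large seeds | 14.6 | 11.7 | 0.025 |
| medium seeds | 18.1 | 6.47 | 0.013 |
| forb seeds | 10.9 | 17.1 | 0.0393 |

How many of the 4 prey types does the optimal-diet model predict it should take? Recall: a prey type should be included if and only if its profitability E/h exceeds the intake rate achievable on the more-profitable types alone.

Profitabilities (E/h, J/s): medium seeds 2.8, large seeds 1.25, husked seeds 0.854, forb seeds 0.637. Add prey in this order while the next type's profitability exceeds the intake rate on those already taken.
Rate on top 1: 0.217. large seeds: 1.25 > 0.217 → include.
Rate on top 2: 0.4361. husked seeds: 0.854 > 0.4361 → include.
Rate on top 3: 0.5386. forb seeds: 0.637 > 0.5386 → include.
Optimal diet: medium seeds, large seeds, husked seeds, forb seeds — 4 of 4 types.

4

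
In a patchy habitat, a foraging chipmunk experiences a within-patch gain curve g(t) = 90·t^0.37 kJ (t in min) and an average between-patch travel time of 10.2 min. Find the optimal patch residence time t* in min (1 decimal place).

Optimal t* satisfies g'(t*) = g(t*)/(T + t*).
g'(t) = 0.37·90·t^-0.63. Setting 0.37·90·t^-0.63 = 90·t^0.37/(10.2+t) gives 0.37(10.2+t) = t, so 0.63·t = 0.37×10.2.
t* = 0.37×10.2/0.63 = 5.99 min.

6.0 min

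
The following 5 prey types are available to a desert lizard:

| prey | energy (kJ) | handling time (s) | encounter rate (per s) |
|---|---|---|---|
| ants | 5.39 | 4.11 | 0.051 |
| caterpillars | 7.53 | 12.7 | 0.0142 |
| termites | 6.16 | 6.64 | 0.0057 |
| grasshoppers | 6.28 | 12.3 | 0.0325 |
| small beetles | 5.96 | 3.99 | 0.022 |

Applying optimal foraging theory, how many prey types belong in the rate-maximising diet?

Rank by E/h (kJ/s): small beetles 1.49, ants 1.31, termites 0.928, caterpillars 0.593, grasshoppers 0.511. Include each in turn until the next type's E/h falls below the running intake rate.
Rate on top 1: 0.1205. ants: 1.31 > 0.1205 → include.
Rate on top 2: 0.3129. termites: 0.928 > 0.3129 → include.
Rate on top 3: 0.3304. caterpillars: 0.593 > 0.3304 → include.
Rate on top 4: 0.3616. grasshoppers: 0.511 > 0.3616 → include.
Optimal diet: small beetles, ants, termites, caterpillars, grasshoppers — 5 of 5 types.

5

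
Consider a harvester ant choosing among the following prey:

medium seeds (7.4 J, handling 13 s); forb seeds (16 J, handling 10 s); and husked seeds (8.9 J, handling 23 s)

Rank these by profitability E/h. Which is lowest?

Profitability E/h (J/s): medium seeds = 7.4/13 = 0.569, forb seeds = 16/10 = 1.6, husked seeds = 8.9/23 = 0.387.
Ranked: forb seeds > medium seeds > husked seeds.

husked seeds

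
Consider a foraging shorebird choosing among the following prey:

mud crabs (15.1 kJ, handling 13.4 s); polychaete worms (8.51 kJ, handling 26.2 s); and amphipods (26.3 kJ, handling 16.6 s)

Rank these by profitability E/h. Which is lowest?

Profitability E/h (kJ/s): mud crabs = 15.1/13.4 = 1.13, polychaete worms = 8.51/26.2 = 0.325, amphipods = 26.3/16.6 = 1.58.
Ranked: amphipods > mud crabs > polychaete worms.

polychaete worms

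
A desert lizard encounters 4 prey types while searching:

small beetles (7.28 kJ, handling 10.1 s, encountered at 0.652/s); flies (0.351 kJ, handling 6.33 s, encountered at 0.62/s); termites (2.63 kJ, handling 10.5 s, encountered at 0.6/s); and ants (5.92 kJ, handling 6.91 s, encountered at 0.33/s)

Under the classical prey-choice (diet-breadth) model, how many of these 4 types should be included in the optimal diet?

2

Profitabilities (E/h, kJ/s): ants 0.857, small beetles 0.721, termites 0.25, flies 0.0555. Add prey in this order while the next type's profitability exceeds the intake rate on those already taken.
Rate on top 1: 0.5956. small beetles: 0.721 > 0.5956 → include.
Rate on top 2: 0.6792. termites: 0.25 < 0.6792 → exclude; stop.
Optimal diet: ants, small beetles — 2 of 4 types.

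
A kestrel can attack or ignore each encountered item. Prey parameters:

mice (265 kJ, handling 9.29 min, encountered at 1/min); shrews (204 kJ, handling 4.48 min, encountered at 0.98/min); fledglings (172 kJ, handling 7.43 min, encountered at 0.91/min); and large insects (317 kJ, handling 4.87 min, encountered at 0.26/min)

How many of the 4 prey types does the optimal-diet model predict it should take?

2

E/h in descending order: large insects 65.1, shrews 45.5, mice 28.5, fledglings 23.1 kJ/min. The optimal diet is the largest prefix of this list for which every included type satisfies E_i/h_i > R on the types above it.
Rate on top 1: 36.37. shrews: 45.5 > 36.37 → include.
Rate on top 2: 42.42. mice: 28.5 < 42.42 → exclude; stop.
Optimal diet: large insects, shrews — 2 of 4 types.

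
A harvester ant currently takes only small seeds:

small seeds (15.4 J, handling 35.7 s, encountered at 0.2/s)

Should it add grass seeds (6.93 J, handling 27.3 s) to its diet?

No

Intake rate on the current diet: R = (0.2×15.4) / (1 + 0.2×35.7) = 3.08/8.14 = 0.3784 J/s.
Profitability of grass seeds: 6.93/27.3 = 0.2538 J/s.
Since 0.2538 < R, time spent handling grass seeds is better spent searching.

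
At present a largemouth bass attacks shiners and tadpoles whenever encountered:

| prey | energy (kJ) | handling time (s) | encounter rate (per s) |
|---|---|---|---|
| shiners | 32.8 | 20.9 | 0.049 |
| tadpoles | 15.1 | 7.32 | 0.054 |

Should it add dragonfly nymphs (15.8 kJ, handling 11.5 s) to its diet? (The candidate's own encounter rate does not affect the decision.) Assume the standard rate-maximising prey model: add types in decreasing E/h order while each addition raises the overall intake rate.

On shiners and tadpoles alone, R = ΣλE/(1+Σλh) = 2.423/2.419 = 1.001 kJ/s.
dragonfly nymphs: E/h = 15.8/11.5 = 1.374 kJ/s.
Since 1.374 > R, including dragonfly nymphs increases the long-run rate.

Yes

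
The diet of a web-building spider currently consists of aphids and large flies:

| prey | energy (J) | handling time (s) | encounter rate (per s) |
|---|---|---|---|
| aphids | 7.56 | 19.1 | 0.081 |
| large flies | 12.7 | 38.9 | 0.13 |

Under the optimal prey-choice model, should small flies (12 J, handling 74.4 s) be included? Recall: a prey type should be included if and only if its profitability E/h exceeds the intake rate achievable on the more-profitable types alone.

On aphids and large flies alone, R = ΣλE/(1+Σλh) = 2.263/7.604 = 0.2976 J/s.
Profitability of small flies: 12/74.4 = 0.1613 J/s.
0.1613 < 0.2976, so adding small flies would lower the average — exclude it.

No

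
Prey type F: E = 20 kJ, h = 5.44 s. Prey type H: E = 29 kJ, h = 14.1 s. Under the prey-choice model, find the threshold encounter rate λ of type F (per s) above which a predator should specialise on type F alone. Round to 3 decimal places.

At the threshold, the rate on type F alone equals the profitability of type H: λ·20/(1 + λ·5.44) = 29/14.1 = 2.057.
Rearranging, λ(20 − 2.057×5.44) = 2.057, so λ = 2.057/8.811 = 0.2334 per s.

0.233 per s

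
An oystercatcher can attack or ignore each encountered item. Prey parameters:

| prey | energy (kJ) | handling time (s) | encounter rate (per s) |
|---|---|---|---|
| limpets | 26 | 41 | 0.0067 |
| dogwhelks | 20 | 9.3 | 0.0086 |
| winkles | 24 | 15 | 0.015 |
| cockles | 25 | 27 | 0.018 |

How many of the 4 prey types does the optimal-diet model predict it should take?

4

E/h in descending order: dogwhelks 2.15, winkles 1.6, cockles 0.926, limpets 0.634 kJ/s. The optimal diet is the largest prefix of this list for which every included type satisfies E_i/h_i > R on the types above it.
Rate on top 1: 0.1593. winkles: 1.6 > 0.1593 → include.
Rate on top 2: 0.4077. cockles: 0.926 > 0.4077 → include.
Rate on top 3: 0.5483. limpets: 0.634 > 0.5483 → include.
Optimal diet: dogwhelks, winkles, cockles, limpets — 4 of 4 types.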